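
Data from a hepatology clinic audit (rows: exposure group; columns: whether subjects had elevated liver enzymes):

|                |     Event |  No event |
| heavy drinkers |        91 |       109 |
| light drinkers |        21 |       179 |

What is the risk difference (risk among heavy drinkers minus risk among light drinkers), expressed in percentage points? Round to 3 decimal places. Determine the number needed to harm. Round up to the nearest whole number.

risk, heavy drinkers = 91/200 = 0.4550
risk, light drinkers = 21/200 = 0.1050
risk difference = 0.4550 − 0.1050 = 0.3500 → 35.000 percentage points
absolute risk difference = 0.350000
1 / 0.350000 = 2.857 → round up → 3

RD = 35.000; NNH = 3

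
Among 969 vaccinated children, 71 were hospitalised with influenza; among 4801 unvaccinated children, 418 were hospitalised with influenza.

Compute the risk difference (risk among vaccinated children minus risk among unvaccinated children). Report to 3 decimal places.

RD = -0.014

risk, vaccinated children = 71/969 = 0.0733
risk, unvaccinated children = 418/4801 = 0.0871
risk difference = 0.0733 − 0.0871 = -0.014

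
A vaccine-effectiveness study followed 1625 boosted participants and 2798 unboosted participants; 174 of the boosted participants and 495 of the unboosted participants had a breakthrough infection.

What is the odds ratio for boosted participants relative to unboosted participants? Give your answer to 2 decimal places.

odds, boosted participants = 174/1451 = 0.1199
odds, unboosted participants = 495/2303 = 0.2149
OR = 0.1199 / 0.2149 = 0.56

0.56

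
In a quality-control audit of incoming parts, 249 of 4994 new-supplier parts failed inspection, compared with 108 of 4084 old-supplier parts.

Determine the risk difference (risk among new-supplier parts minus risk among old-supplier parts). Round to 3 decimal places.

RD: 0.023

risk, new-supplier parts = 249/4994 = 0.04986
risk, old-supplier parts = 108/4084 = 0.02644
risk difference = 0.04986 − 0.02644 = 0.023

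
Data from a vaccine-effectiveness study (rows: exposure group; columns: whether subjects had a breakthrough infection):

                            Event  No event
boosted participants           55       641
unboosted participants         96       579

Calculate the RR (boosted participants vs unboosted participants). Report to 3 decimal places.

risk, boosted participants = 55/696 = 0.0790
risk, unboosted participants = 96/675 = 0.1422
RR = 0.0790 / 0.1422 = 0.556

0.556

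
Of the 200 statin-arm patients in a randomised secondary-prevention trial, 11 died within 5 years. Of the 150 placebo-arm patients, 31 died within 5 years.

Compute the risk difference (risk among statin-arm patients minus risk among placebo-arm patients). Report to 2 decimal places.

RD = -0.15

risk, statin-arm patients = 11/200 = 0.0550
risk, placebo-arm patients = 31/150 = 0.2067
risk difference = 0.0550 − 0.2067 = -0.15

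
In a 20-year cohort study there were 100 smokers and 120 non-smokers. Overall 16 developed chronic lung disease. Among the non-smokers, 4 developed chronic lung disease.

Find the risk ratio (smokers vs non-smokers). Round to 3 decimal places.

smokers with the outcome: 16 − 4 = 12
smokers without the outcome: 100 − 12 = 88
non-smokers without the outcome: 120 − 4 = 116
risk, smokers = 12/100 = 0.12000
risk, non-smokers = 4/120 = 0.03333
RR = 0.12000 / 0.03333 = 3.600

RR ≈ 3.600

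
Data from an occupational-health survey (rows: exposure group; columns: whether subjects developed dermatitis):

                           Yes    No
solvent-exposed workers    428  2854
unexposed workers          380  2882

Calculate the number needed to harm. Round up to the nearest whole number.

risk, solvent-exposed workers = 428/3282 = 0.130408
risk, unexposed workers = 380/3262 = 0.116493
absolute risk difference = 0.013915
1 / 0.013915 = 71.865 → round up → 72

NNH = 72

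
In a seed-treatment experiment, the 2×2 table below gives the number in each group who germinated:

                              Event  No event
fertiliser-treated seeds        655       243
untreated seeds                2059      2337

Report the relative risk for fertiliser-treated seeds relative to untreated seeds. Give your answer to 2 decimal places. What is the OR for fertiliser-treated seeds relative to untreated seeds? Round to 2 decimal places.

risk, fertiliser-treated seeds = 655/898 = 0.7294
risk, untreated seeds = 2059/4396 = 0.4684
RR = 0.7294 / 0.4684 = 1.56
OR = (655 × 2337) / (243 × 2059) = 1530735/500337 ≈ 3.06

RR = 1.56; OR = 3.06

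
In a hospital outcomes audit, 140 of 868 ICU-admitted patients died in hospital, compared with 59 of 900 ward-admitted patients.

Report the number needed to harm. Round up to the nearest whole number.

risk, ICU-admitted patients = 140/868 = 0.161290
risk, ward-admitted patients = 59/900 = 0.065556
absolute risk difference = 0.095735
1 / 0.095735 = 10.446 → round up → 11

11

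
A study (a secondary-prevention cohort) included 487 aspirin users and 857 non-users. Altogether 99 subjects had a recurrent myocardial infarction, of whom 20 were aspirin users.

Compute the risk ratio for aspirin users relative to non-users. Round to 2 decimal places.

aspirin users without the outcome: 487 − 20 = 467
non-users with the outcome: 99 − 20 = 79
non-users without the outcome: 857 − 79 = 778
risk, aspirin users = 20/487 = 0.04107
risk, non-users = 79/857 = 0.09218
RR = 0.04107 / 0.09218 = 0.45

RR ≈ 0.45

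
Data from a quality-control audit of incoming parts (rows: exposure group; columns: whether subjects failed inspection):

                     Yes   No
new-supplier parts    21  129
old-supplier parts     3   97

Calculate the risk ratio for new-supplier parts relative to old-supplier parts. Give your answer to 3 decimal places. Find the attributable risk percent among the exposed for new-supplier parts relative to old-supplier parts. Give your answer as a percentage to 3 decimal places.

RR = 4.667; AR% = 78.571%

risk, new-supplier parts = 21/150 = 0.14000
risk, old-supplier parts = 3/100 = 0.03000
RR = 0.14000 / 0.03000 = 4.667
AR% = (0.14000 − 0.03000) / 0.14000 = 0.7857 → 78.571%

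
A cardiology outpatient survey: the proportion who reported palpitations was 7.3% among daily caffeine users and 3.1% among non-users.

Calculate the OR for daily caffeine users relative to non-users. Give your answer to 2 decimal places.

odds, daily caffeine users = 0.07300/0.92700 = 0.07875
odds, non-users = 0.03100/0.96900 = 0.03199
OR = 0.07875 / 0.03199 = 2.46

OR: 2.46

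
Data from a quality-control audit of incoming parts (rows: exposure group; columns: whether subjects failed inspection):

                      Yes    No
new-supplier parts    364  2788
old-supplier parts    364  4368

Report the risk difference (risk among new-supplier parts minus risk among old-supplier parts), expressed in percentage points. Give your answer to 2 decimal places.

RD ≈ 3.86

risk, new-supplier parts = 364/3152 = 0.1155
risk, old-supplier parts = 364/4732 = 0.0769
risk difference = 0.1155 − 0.0769 = 0.0386 → 3.86 percentage points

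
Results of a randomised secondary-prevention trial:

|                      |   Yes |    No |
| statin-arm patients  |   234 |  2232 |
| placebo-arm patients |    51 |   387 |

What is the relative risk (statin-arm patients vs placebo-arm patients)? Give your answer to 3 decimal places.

risk, statin-arm patients = 234/2466 = 0.0949
risk, placebo-arm patients = 51/438 = 0.1164
RR = 0.0949 / 0.1164 = 0.815

0.815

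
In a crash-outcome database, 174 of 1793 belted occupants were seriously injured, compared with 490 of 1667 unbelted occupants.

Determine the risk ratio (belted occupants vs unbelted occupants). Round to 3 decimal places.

0.330

risk, belted occupants = 174/1793 = 0.0970
risk, unbelted occupants = 490/1667 = 0.2939
RR = 0.0970 / 0.2939 = 0.330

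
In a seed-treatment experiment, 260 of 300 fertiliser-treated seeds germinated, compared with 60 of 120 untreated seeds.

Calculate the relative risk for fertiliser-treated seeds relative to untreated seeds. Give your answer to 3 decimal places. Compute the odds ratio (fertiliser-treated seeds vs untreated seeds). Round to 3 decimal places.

RR = 1.733; OR = 6.500

risk, fertiliser-treated seeds = 260/300 = 0.8667
risk, untreated seeds = 60/120 = 0.5000
RR = 0.8667 / 0.5000 = 1.733
OR = (260 × 60) / (40 × 60) = 15600/2400 ≈ 6.500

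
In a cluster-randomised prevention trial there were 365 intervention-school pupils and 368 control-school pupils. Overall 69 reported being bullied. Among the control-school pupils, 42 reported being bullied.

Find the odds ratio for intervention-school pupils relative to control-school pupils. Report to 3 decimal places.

intervention-school pupils with the outcome: 69 − 42 = 27
intervention-school pupils without the outcome: 365 − 27 = 338
control-school pupils without the outcome: 368 − 42 = 326
odds, intervention-school pupils = 27/338 = 0.0799
odds, control-school pupils = 42/326 = 0.1288
OR = 0.0799 / 0.1288 = 0.620

0.620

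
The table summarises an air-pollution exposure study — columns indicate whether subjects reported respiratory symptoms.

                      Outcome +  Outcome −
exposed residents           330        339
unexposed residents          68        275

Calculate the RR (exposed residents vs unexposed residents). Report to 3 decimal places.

2.488

risk, exposed residents = 330/669 = 0.4933
risk, unexposed residents = 68/343 = 0.1983
RR = 0.4933 / 0.1983 = 2.488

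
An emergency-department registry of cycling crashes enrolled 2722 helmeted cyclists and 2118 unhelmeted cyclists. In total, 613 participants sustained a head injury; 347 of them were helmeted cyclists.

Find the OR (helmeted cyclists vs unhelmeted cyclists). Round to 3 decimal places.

OR: 1.017

helmeted cyclists without the outcome: 2722 − 347 = 2375
unhelmeted cyclists with the outcome: 613 − 347 = 266
unhelmeted cyclists without the outcome: 2118 − 266 = 1852
OR = (347 × 1852) / (2375 × 266) = 642644/631750 ≈ 1.017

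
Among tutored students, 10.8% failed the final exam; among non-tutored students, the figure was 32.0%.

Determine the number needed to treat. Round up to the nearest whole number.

absolute risk difference = 0.212000
1 / 0.212000 = 4.717 → round up → 5

NNT ≈ 5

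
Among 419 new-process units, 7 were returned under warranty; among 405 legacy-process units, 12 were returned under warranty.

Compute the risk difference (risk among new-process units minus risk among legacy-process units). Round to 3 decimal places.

risk, new-process units = 7/419 = 0.01671
risk, legacy-process units = 12/405 = 0.02963
risk difference = 0.01671 − 0.02963 = -0.013

RD = -0.013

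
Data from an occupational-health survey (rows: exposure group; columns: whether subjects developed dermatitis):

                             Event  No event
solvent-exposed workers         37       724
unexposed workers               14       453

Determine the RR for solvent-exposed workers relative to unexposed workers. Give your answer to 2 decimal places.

1.62

risk, solvent-exposed workers = 37/761 = 0.04862
risk, unexposed workers = 14/467 = 0.02998
RR = 0.04862 / 0.02998 = 1.62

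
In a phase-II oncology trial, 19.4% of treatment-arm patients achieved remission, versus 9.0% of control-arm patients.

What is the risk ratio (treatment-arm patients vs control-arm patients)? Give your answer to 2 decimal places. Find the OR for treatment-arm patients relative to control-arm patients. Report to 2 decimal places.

RR = 2.16; OR = 2.43

RR = 0.1940 / 0.0900 = 2.16
odds, treatment-arm patients = 0.1940/0.8060 = 0.2407
odds, control-arm patients = 0.0900/0.9100 = 0.0989
OR = 0.2407 / 0.0989 = 2.43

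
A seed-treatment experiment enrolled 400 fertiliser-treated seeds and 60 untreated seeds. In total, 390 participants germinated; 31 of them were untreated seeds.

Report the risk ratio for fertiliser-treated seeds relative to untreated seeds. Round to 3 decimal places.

RR: 1.737

fertiliser-treated seeds with the outcome: 390 − 31 = 359
fertiliser-treated seeds without the outcome: 400 − 359 = 41
untreated seeds without the outcome: 60 − 31 = 29
risk, fertiliser-treated seeds = 359/400 = 0.8975
risk, untreated seeds = 31/60 = 0.5167
RR = 0.8975 / 0.5167 = 1.737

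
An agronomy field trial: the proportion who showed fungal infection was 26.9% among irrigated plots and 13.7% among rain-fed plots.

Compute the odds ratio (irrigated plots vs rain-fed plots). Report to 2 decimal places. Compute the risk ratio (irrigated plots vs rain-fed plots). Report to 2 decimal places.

OR = 2.32; RR = 1.96

odds, irrigated plots = 0.2690/0.7310 = 0.3680
odds, rain-fed plots = 0.1370/0.8630 = 0.1587
OR = 0.3680 / 0.1587 = 2.32
RR = 0.2690 / 0.1370 = 1.96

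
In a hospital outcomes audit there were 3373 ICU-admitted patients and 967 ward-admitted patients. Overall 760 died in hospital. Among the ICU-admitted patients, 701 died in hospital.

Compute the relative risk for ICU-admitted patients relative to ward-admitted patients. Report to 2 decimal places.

3.41

ICU-admitted patients without the outcome: 3373 − 701 = 2672
ward-admitted patients with the outcome: 760 − 701 = 59
ward-admitted patients without the outcome: 967 − 59 = 908
risk, ICU-admitted patients = 701/3373 = 0.2078
risk, ward-admitted patients = 59/967 = 0.0610
RR = 0.2078 / 0.0610 = 3.41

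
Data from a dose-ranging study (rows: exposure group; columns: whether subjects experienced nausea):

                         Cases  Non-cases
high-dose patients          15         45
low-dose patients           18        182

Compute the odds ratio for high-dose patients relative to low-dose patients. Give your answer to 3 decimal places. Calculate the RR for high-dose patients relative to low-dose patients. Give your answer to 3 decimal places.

OR = (15 × 182) / (45 × 18) = 2730/810 ≈ 3.370
risk, high-dose patients = 15/60 = 0.2500
risk, low-dose patients = 18/200 = 0.0900
RR = 0.2500 / 0.0900 = 2.778

OR = 3.370; RR = 2.778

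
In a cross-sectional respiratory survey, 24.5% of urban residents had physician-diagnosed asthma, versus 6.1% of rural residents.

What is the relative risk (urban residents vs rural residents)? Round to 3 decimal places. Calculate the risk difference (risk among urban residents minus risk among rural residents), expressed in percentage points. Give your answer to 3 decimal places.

RR = 0.2450 / 0.0610 = 4.016
risk difference = 0.2450 − 0.0610 = 0.1840 → 18.400 percentage points

RR = 4.016; RD = 18.400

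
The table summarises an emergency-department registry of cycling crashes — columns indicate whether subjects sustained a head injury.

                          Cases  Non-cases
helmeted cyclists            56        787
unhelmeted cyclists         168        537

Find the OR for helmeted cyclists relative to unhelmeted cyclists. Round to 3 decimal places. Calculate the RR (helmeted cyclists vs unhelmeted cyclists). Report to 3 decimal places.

OR = (56 × 537) / (787 × 168) = 30072/132216 ≈ 0.227
risk, helmeted cyclists = 56/843 = 0.0664
risk, unhelmeted cyclists = 168/705 = 0.2383
RR = 0.0664 / 0.2383 = 0.279

OR = 0.227; RR = 0.279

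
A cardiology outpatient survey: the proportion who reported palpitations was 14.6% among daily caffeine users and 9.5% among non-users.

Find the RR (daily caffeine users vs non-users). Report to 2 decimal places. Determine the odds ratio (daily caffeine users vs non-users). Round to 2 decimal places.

RR = 0.1460 / 0.0950 = 1.54
odds, daily caffeine users = 0.1460/0.8540 = 0.1710
odds, non-users = 0.0950/0.9050 = 0.1050
OR = 0.1710 / 0.1050 = 1.63

RR = 1.54; OR = 1.63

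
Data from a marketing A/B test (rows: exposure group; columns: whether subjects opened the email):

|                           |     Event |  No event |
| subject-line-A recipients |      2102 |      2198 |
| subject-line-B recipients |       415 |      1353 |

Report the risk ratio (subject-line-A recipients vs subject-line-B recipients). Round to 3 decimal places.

risk, subject-line-A recipients = 2102/4300 = 0.4888
risk, subject-line-B recipients = 415/1768 = 0.2347
RR = 0.4888 / 0.2347 = 2.083

2.083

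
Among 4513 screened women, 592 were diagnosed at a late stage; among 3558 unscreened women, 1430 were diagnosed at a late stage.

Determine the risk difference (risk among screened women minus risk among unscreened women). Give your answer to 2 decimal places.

-0.27

risk, screened women = 592/4513 = 0.1312
risk, unscreened women = 1430/3558 = 0.4019
risk difference = 0.1312 − 0.4019 = -0.27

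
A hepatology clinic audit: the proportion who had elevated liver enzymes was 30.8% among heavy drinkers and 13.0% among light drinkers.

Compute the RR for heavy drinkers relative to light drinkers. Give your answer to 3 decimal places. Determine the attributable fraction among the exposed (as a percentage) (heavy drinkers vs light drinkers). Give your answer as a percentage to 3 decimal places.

RR = 2.369; AR% = 57.792%

RR = 0.3080 / 0.1300 = 2.369
AR% = (0.3080 − 0.1300) / 0.3080 = 0.5779 → 57.792%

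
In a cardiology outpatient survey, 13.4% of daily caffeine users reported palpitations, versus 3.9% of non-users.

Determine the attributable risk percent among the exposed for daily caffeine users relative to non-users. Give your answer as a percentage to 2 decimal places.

AR% = (0.13400 − 0.03900) / 0.13400 = 0.7090 → 70.90%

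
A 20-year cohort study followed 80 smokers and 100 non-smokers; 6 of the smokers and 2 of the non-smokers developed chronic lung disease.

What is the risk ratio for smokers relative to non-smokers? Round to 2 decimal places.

RR = 3.75

risk, smokers = 6/80 = 0.07500
risk, non-smokers = 2/100 = 0.02000
RR = 0.07500 / 0.02000 = 3.75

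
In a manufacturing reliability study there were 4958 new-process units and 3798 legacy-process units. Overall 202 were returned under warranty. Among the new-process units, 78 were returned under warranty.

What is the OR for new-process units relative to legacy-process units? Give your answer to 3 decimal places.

new-process units without the outcome: 4958 − 78 = 4880
legacy-process units with the outcome: 202 − 78 = 124
legacy-process units without the outcome: 3798 − 124 = 3674
OR = (78 × 3674) / (4880 × 124) = 286572/605120 ≈ 0.474

OR = 0.474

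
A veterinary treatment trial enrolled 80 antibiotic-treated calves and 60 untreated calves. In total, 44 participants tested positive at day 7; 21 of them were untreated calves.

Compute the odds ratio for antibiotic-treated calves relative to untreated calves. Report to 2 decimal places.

antibiotic-treated calves with the outcome: 44 − 21 = 23
antibiotic-treated calves without the outcome: 80 − 23 = 57
untreated calves without the outcome: 60 − 21 = 39
odds, antibiotic-treated calves = 23/57 = 0.4035
odds, untreated calves = 21/39 = 0.5385
OR = 0.4035 / 0.5385 = 0.75

0.75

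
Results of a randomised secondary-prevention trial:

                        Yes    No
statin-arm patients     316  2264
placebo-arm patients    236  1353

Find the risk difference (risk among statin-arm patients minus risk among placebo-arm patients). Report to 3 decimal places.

risk, statin-arm patients = 316/2580 = 0.1225
risk, placebo-arm patients = 236/1589 = 0.1485
risk difference = 0.1225 − 0.1485 = -0.026

RD ≈ -0.026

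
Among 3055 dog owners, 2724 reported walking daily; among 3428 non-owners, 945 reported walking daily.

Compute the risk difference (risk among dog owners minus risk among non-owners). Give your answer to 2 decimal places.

risk, dog owners = 2724/3055 = 0.8917
risk, non-owners = 945/3428 = 0.2757
risk difference = 0.8917 − 0.2757 = 0.62

0.62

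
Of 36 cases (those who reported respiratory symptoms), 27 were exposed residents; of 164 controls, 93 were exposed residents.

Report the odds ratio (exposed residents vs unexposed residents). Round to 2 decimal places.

odds, exposed residents = 27/93 = 0.2903
odds, unexposed residents = 9/71 = 0.1268
OR = 0.2903 / 0.1268 = 2.29

OR = 2.29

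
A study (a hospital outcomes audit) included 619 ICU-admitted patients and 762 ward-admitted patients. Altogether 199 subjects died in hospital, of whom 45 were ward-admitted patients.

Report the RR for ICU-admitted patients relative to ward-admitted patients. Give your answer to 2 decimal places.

4.21

ICU-admitted patients with the outcome: 199 − 45 = 154
ICU-admitted patients without the outcome: 619 − 154 = 465
ward-admitted patients without the outcome: 762 − 45 = 717
risk, ICU-admitted patients = 154/619 = 0.2488
risk, ward-admitted patients = 45/762 = 0.0591
RR = 0.2488 / 0.0591 = 4.21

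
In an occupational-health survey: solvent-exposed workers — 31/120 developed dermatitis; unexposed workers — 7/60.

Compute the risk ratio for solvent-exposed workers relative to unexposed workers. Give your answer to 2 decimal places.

risk, solvent-exposed workers = 31/120 = 0.2583
risk, unexposed workers = 7/60 = 0.1167
RR = 0.2583 / 0.1167 = 2.21

RR = 2.21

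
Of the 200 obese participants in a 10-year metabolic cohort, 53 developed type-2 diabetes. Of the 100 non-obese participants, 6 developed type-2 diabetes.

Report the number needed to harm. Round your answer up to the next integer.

risk, obese participants = 53/200 = 0.265000
risk, non-obese participants = 6/100 = 0.060000
absolute risk difference = 0.205000
1 / 0.205000 = 4.878 → round up → 5

5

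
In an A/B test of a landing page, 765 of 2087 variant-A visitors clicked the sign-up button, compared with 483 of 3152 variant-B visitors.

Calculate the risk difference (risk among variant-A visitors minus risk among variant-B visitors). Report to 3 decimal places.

risk, variant-A visitors = 765/2087 = 0.3666
risk, variant-B visitors = 483/3152 = 0.1532
risk difference = 0.3666 − 0.1532 = 0.213

RD: 0.213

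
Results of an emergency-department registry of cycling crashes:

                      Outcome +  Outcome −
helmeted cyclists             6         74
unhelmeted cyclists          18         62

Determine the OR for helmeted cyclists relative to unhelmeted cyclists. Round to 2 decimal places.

OR = (6 × 62) / (74 × 18) = 372/1332 ≈ 0.28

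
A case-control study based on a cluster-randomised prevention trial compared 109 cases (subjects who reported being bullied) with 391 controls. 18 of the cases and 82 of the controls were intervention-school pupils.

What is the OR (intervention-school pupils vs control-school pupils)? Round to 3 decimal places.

OR = (18 × 309) / (82 × 91) = 5562/7462 ≈ 0.745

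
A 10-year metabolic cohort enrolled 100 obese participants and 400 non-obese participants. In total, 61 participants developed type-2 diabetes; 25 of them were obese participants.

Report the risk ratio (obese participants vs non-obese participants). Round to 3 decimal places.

RR = 2.778

obese participants without the outcome: 100 − 25 = 75
non-obese participants with the outcome: 61 − 25 = 36
non-obese participants without the outcome: 400 − 36 = 364
risk, obese participants = 25/100 = 0.2500
risk, non-obese participants = 36/400 = 0.0900
RR = 0.2500 / 0.0900 = 2.778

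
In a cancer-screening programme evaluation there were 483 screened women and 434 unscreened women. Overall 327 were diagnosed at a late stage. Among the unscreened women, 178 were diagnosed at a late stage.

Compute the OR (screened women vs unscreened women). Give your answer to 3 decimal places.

0.642

screened women with the outcome: 327 − 178 = 149
screened women without the outcome: 483 − 149 = 334
unscreened women without the outcome: 434 − 178 = 256
OR = (149 × 256) / (334 × 178) = 38144/59452 ≈ 0.642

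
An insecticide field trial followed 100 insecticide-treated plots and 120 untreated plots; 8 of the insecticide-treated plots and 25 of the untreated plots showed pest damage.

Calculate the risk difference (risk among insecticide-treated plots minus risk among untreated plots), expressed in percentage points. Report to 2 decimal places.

RD ≈ -12.83

risk, insecticide-treated plots = 8/100 = 0.0800
risk, untreated plots = 25/120 = 0.2083
risk difference = 0.0800 − 0.2083 = -0.1283 → -12.83 percentage points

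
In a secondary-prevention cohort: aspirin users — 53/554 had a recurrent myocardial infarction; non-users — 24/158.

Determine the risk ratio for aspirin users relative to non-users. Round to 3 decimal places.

0.630

risk, aspirin users = 53/554 = 0.0957
risk, non-users = 24/158 = 0.1519
RR = 0.0957 / 0.1519 = 0.630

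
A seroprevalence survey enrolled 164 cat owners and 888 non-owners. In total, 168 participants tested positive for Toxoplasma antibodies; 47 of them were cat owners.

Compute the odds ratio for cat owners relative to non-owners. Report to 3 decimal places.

cat owners without the outcome: 164 − 47 = 117
non-owners with the outcome: 168 − 47 = 121
non-owners without the outcome: 888 − 121 = 767
OR = (47 × 767) / (117 × 121) = 36049/14157 ≈ 2.546

OR: 2.546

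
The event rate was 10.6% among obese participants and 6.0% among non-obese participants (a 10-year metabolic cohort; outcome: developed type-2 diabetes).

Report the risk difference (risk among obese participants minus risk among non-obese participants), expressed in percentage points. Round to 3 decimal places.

risk difference = 0.1060 − 0.0600 = 0.0460 → 4.600 percentage points

RD = 4.600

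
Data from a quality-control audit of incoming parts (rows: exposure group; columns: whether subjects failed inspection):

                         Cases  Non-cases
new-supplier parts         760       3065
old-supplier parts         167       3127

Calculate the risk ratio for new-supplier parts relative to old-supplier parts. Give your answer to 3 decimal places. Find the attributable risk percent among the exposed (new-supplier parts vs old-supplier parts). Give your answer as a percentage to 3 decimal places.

risk, new-supplier parts = 760/3825 = 0.1987
risk, old-supplier parts = 167/3294 = 0.0507
RR = 0.1987 / 0.0507 = 3.919
AR% = (0.1987 − 0.0507) / 0.1987 = 0.7448 → 74.484%

RR = 3.919; AR% = 74.484%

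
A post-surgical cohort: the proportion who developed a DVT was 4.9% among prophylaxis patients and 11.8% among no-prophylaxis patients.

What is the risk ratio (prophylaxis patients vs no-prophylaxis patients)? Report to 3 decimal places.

RR = 0.04900 / 0.11800 = 0.415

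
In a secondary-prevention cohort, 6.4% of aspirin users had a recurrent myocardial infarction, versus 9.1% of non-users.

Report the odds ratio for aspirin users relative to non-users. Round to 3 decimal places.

odds, aspirin users = 0.0640/0.9360 = 0.0684
odds, non-users = 0.0910/0.9090 = 0.1001
OR = 0.0684 / 0.1001 = 0.683

0.683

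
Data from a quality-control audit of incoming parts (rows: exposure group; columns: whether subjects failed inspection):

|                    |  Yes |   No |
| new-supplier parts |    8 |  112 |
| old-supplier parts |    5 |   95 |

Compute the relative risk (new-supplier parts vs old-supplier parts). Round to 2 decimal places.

risk, new-supplier parts = 8/120 = 0.0667
risk, old-supplier parts = 5/100 = 0.0500
RR = 0.0667 / 0.0500 = 1.33

RR: 1.33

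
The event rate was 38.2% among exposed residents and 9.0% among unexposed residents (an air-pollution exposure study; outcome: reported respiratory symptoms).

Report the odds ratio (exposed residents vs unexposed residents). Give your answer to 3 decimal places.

odds, exposed residents = 0.3820/0.6180 = 0.6181
odds, unexposed residents = 0.0900/0.9100 = 0.0989
OR = 0.6181 / 0.0989 = 6.250

OR ≈ 6.250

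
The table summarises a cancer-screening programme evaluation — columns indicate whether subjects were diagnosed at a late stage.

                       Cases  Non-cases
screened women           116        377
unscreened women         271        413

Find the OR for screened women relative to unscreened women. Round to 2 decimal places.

OR = (116 × 413) / (377 × 271) = 47908/102167 ≈ 0.47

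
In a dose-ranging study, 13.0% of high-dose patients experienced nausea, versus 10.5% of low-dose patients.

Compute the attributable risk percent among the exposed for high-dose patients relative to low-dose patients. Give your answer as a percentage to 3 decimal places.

AR% = (0.1300 − 0.1050) / 0.1300 = 0.1923 → 19.231%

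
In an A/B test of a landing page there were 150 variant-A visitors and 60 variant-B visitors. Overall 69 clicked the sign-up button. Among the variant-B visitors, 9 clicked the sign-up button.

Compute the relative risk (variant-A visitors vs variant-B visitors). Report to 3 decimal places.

variant-A visitors with the outcome: 69 − 9 = 60
variant-A visitors without the outcome: 150 − 60 = 90
variant-B visitors without the outcome: 60 − 9 = 51
risk, variant-A visitors = 60/150 = 0.4000
risk, variant-B visitors = 9/60 = 0.1500
RR = 0.4000 / 0.1500 = 2.667

RR = 2.667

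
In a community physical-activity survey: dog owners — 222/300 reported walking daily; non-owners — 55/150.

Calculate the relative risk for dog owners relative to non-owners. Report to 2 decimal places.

risk, dog owners = 222/300 = 0.7400
risk, non-owners = 55/150 = 0.3667
RR = 0.7400 / 0.3667 = 2.02

RR ≈ 2.02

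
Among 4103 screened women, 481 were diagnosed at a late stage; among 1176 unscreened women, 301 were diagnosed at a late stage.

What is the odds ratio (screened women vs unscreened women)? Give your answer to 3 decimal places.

OR: 0.386

odds, screened women = 481/3622 = 0.1328
odds, unscreened women = 301/875 = 0.3440
OR = 0.1328 / 0.3440 = 0.386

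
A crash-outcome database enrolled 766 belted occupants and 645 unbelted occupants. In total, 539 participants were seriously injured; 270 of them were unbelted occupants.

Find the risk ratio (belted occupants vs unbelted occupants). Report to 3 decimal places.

belted occupants with the outcome: 539 − 270 = 269
belted occupants without the outcome: 766 − 269 = 497
unbelted occupants without the outcome: 645 − 270 = 375
risk, belted occupants = 269/766 = 0.3512
risk, unbelted occupants = 270/645 = 0.4186
RR = 0.3512 / 0.4186 = 0.839

0.839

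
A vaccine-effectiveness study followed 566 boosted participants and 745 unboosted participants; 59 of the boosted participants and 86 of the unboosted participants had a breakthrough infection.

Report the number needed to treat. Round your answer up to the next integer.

NNT: 90

risk, boosted participants = 59/566 = 0.104240
risk, unboosted participants = 86/745 = 0.115436
absolute risk difference = 0.011196
1 / 0.011196 = 89.318 → round up → 90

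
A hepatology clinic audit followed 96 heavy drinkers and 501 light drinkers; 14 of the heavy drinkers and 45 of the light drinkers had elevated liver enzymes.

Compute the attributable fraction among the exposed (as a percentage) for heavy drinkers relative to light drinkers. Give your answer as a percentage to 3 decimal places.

38.409%

risk, heavy drinkers = 14/96 = 0.1458
risk, light drinkers = 45/501 = 0.0898
AR% = (0.1458 − 0.0898) / 0.1458 = 0.3841 → 38.409%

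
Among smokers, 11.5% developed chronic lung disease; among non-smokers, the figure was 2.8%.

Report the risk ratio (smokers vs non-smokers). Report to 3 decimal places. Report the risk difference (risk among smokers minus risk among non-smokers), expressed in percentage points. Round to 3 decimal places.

RR = 4.107; RD = 8.700

RR = 0.11500 / 0.02800 = 4.107
risk difference = 0.11500 − 0.02800 = 0.08700 → 8.700 percentage points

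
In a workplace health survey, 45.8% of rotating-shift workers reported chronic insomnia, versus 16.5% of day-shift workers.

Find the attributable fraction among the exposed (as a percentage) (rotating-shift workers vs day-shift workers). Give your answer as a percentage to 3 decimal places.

AR% = (0.4580 − 0.1650) / 0.4580 = 0.6397 → 63.974%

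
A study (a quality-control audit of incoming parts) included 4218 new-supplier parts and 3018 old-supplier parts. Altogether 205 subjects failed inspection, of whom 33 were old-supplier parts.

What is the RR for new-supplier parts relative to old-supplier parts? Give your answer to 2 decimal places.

new-supplier parts with the outcome: 205 − 33 = 172
new-supplier parts without the outcome: 4218 − 172 = 4046
old-supplier parts without the outcome: 3018 − 33 = 2985
risk, new-supplier parts = 172/4218 = 0.04078
risk, old-supplier parts = 33/3018 = 0.01093
RR = 0.04078 / 0.01093 = 3.73

3.73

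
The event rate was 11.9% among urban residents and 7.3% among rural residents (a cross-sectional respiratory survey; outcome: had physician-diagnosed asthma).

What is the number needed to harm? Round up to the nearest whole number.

absolute risk difference = 0.046000
1 / 0.046000 = 21.739 → round up → 22

NNH = 22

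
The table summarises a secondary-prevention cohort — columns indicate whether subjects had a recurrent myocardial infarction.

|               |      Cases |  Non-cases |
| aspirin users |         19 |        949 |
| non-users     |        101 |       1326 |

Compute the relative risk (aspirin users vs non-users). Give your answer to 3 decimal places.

risk, aspirin users = 19/968 = 0.01963
risk, non-users = 101/1427 = 0.07078
RR = 0.01963 / 0.07078 = 0.277

RR = 0.277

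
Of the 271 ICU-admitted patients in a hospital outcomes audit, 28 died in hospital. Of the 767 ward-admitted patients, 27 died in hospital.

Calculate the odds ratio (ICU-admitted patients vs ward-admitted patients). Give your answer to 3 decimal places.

3.158

odds, ICU-admitted patients = 28/243 = 0.11523
odds, ward-admitted patients = 27/740 = 0.03649
OR = 0.11523 / 0.03649 = 3.158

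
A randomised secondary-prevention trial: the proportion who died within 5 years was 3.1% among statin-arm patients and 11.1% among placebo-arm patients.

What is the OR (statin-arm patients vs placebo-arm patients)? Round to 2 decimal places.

odds, statin-arm patients = 0.03100/0.96900 = 0.03199
odds, placebo-arm patients = 0.11100/0.88900 = 0.12486
OR = 0.03199 / 0.12486 = 0.26

OR: 0.26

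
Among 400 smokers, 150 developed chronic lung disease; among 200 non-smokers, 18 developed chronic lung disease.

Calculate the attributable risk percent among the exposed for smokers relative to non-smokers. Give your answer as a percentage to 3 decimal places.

risk, smokers = 150/400 = 0.3750
risk, non-smokers = 18/200 = 0.0900
AR% = (0.3750 − 0.0900) / 0.3750 = 0.7600 → 76.000%

76.000%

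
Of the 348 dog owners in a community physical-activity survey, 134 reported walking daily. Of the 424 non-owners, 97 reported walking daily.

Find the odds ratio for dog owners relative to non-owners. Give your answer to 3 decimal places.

OR ≈ 2.111

odds, dog owners = 134/214 = 0.6262
odds, non-owners = 97/327 = 0.2966
OR = 0.6262 / 0.2966 = 2.111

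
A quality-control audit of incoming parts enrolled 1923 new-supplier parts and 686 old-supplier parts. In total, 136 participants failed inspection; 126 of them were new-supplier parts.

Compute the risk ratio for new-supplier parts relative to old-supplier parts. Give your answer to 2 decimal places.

RR = 4.49

new-supplier parts without the outcome: 1923 − 126 = 1797
old-supplier parts with the outcome: 136 − 126 = 10
old-supplier parts without the outcome: 686 − 10 = 676
risk, new-supplier parts = 126/1923 = 0.06552
risk, old-supplier parts = 10/686 = 0.01458
RR = 0.06552 / 0.01458 = 4.49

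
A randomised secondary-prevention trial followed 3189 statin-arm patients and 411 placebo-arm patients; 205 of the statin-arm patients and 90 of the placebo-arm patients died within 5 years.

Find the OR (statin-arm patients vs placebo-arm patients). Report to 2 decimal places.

OR = (205 × 321) / (2984 × 90) = 65805/268560 ≈ 0.25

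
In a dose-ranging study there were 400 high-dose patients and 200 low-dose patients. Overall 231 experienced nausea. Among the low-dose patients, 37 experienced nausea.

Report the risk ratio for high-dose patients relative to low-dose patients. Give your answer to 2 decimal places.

high-dose patients with the outcome: 231 − 37 = 194
high-dose patients without the outcome: 400 − 194 = 206
low-dose patients without the outcome: 200 − 37 = 163
risk, high-dose patients = 194/400 = 0.4850
risk, low-dose patients = 37/200 = 0.1850
RR = 0.4850 / 0.1850 = 2.62

2.62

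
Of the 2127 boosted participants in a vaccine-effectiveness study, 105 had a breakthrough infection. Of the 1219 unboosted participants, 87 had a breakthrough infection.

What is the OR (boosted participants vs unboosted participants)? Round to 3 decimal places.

OR = (105 × 1132) / (2022 × 87) = 118860/175914 ≈ 0.676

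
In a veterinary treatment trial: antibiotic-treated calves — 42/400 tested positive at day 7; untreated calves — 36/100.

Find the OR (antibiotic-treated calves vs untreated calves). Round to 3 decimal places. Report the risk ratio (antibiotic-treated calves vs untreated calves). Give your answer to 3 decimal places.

OR = 0.209; RR = 0.292

OR = (42 × 64) / (358 × 36) = 2688/12888 ≈ 0.209
risk, antibiotic-treated calves = 42/400 = 0.1050
risk, untreated calves = 36/100 = 0.3600
RR = 0.1050 / 0.3600 = 0.292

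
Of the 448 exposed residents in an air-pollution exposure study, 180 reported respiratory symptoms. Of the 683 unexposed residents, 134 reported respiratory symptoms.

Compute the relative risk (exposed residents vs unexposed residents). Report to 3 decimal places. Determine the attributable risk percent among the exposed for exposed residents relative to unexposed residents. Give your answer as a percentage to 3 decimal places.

risk, exposed residents = 180/448 = 0.4018
risk, unexposed residents = 134/683 = 0.1962
RR = 0.4018 / 0.1962 = 2.048
AR% = (0.4018 − 0.1962) / 0.4018 = 0.5117 → 51.170%

RR = 2.048; AR% = 51.170%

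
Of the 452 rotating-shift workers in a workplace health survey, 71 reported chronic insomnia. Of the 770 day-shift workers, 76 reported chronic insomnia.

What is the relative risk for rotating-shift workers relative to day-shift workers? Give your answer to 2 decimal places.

RR ≈ 1.59

risk, rotating-shift workers = 71/452 = 0.1571
risk, day-shift workers = 76/770 = 0.0987
RR = 0.1571 / 0.0987 = 1.59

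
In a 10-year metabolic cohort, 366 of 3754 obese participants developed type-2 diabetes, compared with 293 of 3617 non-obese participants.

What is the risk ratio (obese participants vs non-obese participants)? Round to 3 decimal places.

risk, obese participants = 366/3754 = 0.0975
risk, non-obese participants = 293/3617 = 0.0810
RR = 0.0975 / 0.0810 = 1.204

RR ≈ 1.204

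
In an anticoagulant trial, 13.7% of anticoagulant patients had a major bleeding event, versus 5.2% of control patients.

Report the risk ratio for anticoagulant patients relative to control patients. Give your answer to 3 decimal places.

RR = 0.1370 / 0.0520 = 2.635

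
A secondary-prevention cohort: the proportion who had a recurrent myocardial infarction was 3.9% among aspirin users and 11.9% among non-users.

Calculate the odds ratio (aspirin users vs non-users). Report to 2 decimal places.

0.30

odds, aspirin users = 0.03900/0.96100 = 0.04058
odds, non-users = 0.11900/0.88100 = 0.13507
OR = 0.04058 / 0.13507 = 0.30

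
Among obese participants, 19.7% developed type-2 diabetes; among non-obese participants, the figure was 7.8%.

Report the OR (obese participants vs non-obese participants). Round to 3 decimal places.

odds, obese participants = 0.1970/0.8030 = 0.2453
odds, non-obese participants = 0.0780/0.9220 = 0.0846
OR = 0.2453 / 0.0846 = 2.900

OR ≈ 2.900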